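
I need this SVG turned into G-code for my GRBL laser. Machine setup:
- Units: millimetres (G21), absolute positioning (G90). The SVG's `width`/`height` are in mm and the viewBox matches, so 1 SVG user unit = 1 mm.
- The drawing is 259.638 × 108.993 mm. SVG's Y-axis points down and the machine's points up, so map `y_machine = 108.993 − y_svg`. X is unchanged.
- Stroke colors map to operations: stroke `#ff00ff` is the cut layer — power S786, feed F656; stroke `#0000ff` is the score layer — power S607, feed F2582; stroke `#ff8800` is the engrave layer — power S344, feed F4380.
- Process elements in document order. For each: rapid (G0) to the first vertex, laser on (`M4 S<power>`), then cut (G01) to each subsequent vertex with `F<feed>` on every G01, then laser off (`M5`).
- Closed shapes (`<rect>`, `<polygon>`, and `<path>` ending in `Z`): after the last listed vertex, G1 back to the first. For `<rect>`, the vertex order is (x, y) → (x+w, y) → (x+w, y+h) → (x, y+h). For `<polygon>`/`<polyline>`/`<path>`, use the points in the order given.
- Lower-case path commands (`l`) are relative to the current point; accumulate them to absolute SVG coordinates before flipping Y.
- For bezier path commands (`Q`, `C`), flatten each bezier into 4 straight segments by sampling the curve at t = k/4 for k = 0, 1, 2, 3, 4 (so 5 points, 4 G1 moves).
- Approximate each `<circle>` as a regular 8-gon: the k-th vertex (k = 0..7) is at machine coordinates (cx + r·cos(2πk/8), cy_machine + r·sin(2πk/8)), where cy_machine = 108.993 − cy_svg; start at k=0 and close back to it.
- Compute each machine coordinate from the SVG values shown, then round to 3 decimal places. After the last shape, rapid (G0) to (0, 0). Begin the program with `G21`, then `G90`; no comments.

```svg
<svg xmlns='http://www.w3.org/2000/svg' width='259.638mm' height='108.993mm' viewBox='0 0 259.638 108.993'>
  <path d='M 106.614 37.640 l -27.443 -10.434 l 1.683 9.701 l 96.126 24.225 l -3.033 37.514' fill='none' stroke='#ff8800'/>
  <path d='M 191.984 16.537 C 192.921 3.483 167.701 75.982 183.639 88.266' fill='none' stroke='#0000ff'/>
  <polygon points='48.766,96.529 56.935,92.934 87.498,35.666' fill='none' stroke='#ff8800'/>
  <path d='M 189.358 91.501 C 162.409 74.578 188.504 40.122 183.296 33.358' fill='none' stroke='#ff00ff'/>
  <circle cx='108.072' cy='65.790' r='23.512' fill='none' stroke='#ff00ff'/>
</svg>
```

1 u = 1 mm; y_m = 108.993 − y.

[1] `<path>` open polyline, #ff8800→engrave S344 F4380: (106.614,71.353) → (79.171,81.787) → (80.854,72.086) → (176.980,47.861) → (173.947,10.347)

[2] `<path>` cubic bezier, #0000ff→score S607 F2582: (191.984,92.456) → (188.834,88.483) → (182.186,66.093) → (178.351,38.953) → (183.639,20.727)

[3] `<polygon>` closed polygon, #ff8800→engrave S344 F4380: (48.766,12.464) → (56.935,16.059) → (87.498,73.327) → (48.766,12.464) (closed)

[4] `<path>` cubic bezier, #ff00ff→cut S786 F656: (189.358,17.492) → (177.774,32.765) → (178.174,50.373) → (182.651,66.076) → (183.296,75.635)

[5] `<circle>` circle, #ff00ff→cut S786 F656: (131.584,43.203) → (124.697,59.828) → (108.072,66.715) → (91.447,59.828) → (84.560,43.203) → (91.447,26.578) → (108.072,19.691) → (124.697,26.578) → (131.584,43.203) (closed)

G21
G90
G0 X106.614 Y71.353
M4 S344
G01 X79.171 Y81.787 F4380
G01 X80.854 Y72.086 F4380
G01 X176.980 Y47.861 F4380
G01 X173.947 Y10.347 F4380
M5
G0 X191.984 Y92.456
M4 S607
G01 X188.834 Y88.483 F2582
G01 X182.186 Y66.093 F2582
G01 X178.351 Y38.953 F2582
G01 X183.639 Y20.727 F2582
M5
G0 X48.766 Y12.464
M4 S344
G01 X56.935 Y16.059 F4380
G01 X87.498 Y73.327 F4380
G01 X48.766 Y12.464 F4380
M5
G0 X189.358 Y17.492
M4 S786
G01 X177.774 Y32.765 F656
G01 X178.174 Y50.373 F656
G01 X182.651 Y66.076 F656
G01 X183.296 Y75.635 F656
M5
G0 X131.584 Y43.203
M4 S786
G01 X124.697 Y59.828 F656
G01 X108.072 Y66.715 F656
G01 X91.447 Y59.828 F656
G01 X84.560 Y43.203 F656
G01 X91.447 Y26.578 F656
G01 X108.072 Y19.691 F656
G01 X124.697 Y26.578 F656
G01 X131.584 Y43.203 F656
M5
G0 X0.000 Y0.000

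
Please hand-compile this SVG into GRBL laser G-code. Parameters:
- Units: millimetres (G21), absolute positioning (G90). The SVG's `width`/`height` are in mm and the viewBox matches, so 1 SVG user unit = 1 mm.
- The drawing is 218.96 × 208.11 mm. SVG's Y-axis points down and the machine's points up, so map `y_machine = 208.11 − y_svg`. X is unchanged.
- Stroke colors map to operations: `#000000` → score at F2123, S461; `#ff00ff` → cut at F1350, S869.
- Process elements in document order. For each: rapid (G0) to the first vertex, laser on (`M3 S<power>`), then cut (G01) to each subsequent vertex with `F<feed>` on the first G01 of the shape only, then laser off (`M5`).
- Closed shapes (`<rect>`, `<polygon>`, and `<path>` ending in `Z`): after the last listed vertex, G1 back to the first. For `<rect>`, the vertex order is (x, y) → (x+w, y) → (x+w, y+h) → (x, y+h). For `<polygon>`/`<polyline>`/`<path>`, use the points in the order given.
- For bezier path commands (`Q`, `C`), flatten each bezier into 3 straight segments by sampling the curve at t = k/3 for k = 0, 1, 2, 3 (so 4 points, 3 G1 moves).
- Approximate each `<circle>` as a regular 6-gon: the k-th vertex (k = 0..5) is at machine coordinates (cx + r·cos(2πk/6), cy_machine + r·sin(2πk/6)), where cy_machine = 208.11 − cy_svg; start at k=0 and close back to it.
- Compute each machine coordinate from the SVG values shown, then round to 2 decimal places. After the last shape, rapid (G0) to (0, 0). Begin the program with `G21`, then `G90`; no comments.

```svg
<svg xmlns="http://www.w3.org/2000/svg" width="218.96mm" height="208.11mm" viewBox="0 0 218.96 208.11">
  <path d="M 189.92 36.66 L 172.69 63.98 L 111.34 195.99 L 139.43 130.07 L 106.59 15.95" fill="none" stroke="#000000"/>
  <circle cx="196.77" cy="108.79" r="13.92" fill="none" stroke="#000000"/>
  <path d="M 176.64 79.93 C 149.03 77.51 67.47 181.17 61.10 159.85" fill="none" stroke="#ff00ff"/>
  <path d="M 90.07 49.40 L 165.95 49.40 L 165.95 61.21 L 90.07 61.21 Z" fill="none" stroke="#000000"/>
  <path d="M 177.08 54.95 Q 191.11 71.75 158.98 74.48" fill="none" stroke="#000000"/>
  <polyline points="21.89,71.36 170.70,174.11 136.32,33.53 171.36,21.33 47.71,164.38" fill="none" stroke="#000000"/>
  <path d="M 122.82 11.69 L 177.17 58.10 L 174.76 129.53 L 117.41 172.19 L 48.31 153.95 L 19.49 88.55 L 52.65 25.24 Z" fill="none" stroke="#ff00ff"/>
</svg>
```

viewBox `0 0 218.96 208.11` with mm width/height → 1 unit = 1 mm. Flip: y_m = 208.11 − y_svg.

**Shape 1** — `<path>` open polyline, stroke `#000000` → score (S461, F2123). Machine vertices: (189.92,171.45) → (172.69,144.13) → (111.34,12.12) → (139.43,78.04) → (106.59,192.16). Open path.

**Shape 2** — `<circle>` circle, stroke `#000000` → score (S461, F2123). Machine vertices: (210.69,99.32) → (203.73,111.38) → (189.81,111.38) → (182.85,99.32) → (189.81,87.26) → (203.73,87.26) → (210.69,99.32). Closed: final G1 returns to the first vertex.

**Shape 3** — `<path>` cubic bezier, stroke `#ff00ff` → cut (S869, F1350). Control points (SVG): P0=(176.64,79.93), P1=(149.03,77.51), P2=(67.47,181.17), P3=(61.10,159.85); sampled at t=k/3. Machine vertices: (176.64,128.18) → (135.83,103.80) → (87.75,60.04) → (61.10,48.26). Open path.

**Shape 4** — `<path>` rectangle, stroke `#000000` → score (S461, F2123). Machine vertices: (90.07,158.71) → (165.95,158.71) → (165.95,146.90) → (90.07,146.90) → (90.07,158.71). Closed: final G1 returns to the first vertex.

**Shape 5** — `<path>` quadratic bezier, stroke `#000000` → score (S461, F2123). Control points (SVG): P0=(177.08,54.95), P1=(191.11,71.75), P2=(158.98,74.48); sampled at t=k/3. Machine vertices: (177.08,153.16) → (181.30,143.52) → (175.27,137.01) → (158.98,133.63). Open path.

**Shape 6** — `<polyline>` open polyline, stroke `#000000` → score (S461, F2123). Machine vertices: (21.89,136.75) → (170.70,34.00) → (136.32,174.58) → (171.36,186.78) → (47.71,43.73). Open path.

**Shape 7** — `<path>` regular polygon, stroke `#ff00ff` → cut (S869, F1350). Machine vertices: (122.82,196.42) → (177.17,150.01) → (174.76,78.58) → (117.41,35.92) → (48.31,54.16) → (19.49,119.56) → (52.65,182.87) → (122.82,196.42). Closed: final G1 returns to the first vertex.

G21
G90
G0 X189.92 Y171.45
M3 S461
G01 X172.69 Y144.13 F2123
G01 X111.34 Y12.12
G01 X139.43 Y78.04
G01 X106.59 Y192.16
M5
G0 X210.69 Y99.32
M3 S461
G01 X203.73 Y111.38 F2123
G01 X189.81 Y111.38
G01 X182.85 Y99.32
G01 X189.81 Y87.26
G01 X203.73 Y87.26
G01 X210.69 Y99.32
M5
G0 X176.64 Y128.18
M3 S869
G01 X135.83 Y103.80 F1350
G01 X87.75 Y60.04
G01 X61.10 Y48.26
M5
G0 X90.07 Y158.71
M3 S461
G01 X165.95 Y158.71 F2123
G01 X165.95 Y146.90
G01 X90.07 Y146.90
G01 X90.07 Y158.71
M5
G0 X177.08 Y153.16
M3 S461
G01 X181.30 Y143.52 F2123
G01 X175.27 Y137.01
G01 X158.98 Y133.63
M5
G0 X21.89 Y136.75
M3 S461
G01 X170.70 Y34.00 F2123
G01 X136.32 Y174.58
G01 X171.36 Y186.78
G01 X47.71 Y43.73
M5
G0 X122.82 Y196.42
M3 S869
G01 X177.17 Y150.01 F1350
G01 X174.76 Y78.58
G01 X117.41 Y35.92
G01 X48.31 Y54.16
G01 X19.49 Y119.56
G01 X52.65 Y182.87
G01 X122.82 Y196.42
M5
G0 X0.00 Y0.00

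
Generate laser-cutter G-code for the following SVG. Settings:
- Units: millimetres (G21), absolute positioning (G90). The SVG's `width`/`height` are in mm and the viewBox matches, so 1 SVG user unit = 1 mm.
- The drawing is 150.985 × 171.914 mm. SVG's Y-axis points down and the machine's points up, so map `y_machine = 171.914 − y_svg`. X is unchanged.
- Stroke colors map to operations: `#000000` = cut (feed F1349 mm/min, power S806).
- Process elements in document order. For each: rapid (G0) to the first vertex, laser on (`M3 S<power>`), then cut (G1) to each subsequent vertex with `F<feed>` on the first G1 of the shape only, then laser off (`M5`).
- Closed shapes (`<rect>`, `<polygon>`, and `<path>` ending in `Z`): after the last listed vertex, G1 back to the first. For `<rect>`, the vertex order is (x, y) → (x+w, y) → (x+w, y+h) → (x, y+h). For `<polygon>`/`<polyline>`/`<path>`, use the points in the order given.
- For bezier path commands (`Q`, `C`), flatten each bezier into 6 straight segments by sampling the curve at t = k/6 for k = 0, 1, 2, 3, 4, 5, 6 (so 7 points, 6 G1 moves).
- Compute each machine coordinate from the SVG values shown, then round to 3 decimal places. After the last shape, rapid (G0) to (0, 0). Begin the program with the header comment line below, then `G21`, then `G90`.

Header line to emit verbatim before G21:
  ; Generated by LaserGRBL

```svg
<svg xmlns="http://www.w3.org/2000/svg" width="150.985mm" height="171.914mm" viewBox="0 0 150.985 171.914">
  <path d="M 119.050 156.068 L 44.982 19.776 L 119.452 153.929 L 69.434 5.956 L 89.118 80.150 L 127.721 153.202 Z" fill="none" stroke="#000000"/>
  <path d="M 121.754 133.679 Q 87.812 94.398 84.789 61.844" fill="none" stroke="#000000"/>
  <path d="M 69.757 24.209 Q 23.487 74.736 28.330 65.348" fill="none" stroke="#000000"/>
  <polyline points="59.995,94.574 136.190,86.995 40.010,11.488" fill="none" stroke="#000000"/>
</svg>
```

; Generated by LaserGRBL
G21
G90
G0 X119.050 Y15.846
M3 S806
G1 X44.982 Y152.138 F1349
G1 X119.452 Y17.985
G1 X69.434 Y165.958
G1 X89.118 Y91.764
G1 X127.721 Y18.712
G1 X119.050 Y15.846
M5
G0 X121.754 Y38.235
M3 S806
G1 X111.299 Y51.142 F1349
G1 X102.561 Y63.675
G1 X95.542 Y75.834
G1 X90.240 Y87.620
G1 X86.656 Y99.032
G1 X84.789 Y110.070
M5
G0 X69.757 Y147.705
M3 S806
G1 X55.753 Y132.527 F1349
G1 X44.590 Y120.678
G1 X36.265 Y112.157
G1 X30.781 Y106.965
G1 X28.135 Y105.101
G1 X28.330 Y106.566
M5
G0 X59.995 Y77.340
M3 S806
G1 X136.190 Y84.919 F1349
G1 X40.010 Y160.426
M5
G0 X0.000 Y0.000

viewBox `0 0 150.985 171.914` with mm width/height → 1 unit = 1 mm. Flip: y_m = 171.914 − y_svg.

**Shape 1** — `<path>` closed polygon, stroke `#000000` → cut (S806, F1349). Machine vertices: (119.050,15.846) → (44.982,152.138) → (119.452,17.985) → (69.434,165.958) → (89.118,91.764) → (127.721,18.712) → (119.050,15.846). Closed: final G1 returns to the first vertex.

**Shape 2** — `<path>` quadratic bezier, stroke `#000000` → cut (S806, F1349). Control points (SVG): P0=(121.754,133.679), P1=(87.812,94.398), P2=(84.789,61.844); sampled at t=k/6. Machine vertices: (121.754,38.235) → (111.299,51.142) → (102.561,63.675) → (95.542,75.834) → (90.240,87.620) → (86.656,99.032) → (84.789,110.070). Open path.

**Shape 3** — `<path>` quadratic bezier, stroke `#000000` → cut (S806, F1349). Control points (SVG): P0=(69.757,24.209), P1=(23.487,74.736), P2=(28.330,65.348); sampled at t=k/6. Machine vertices: (69.757,147.705) → (55.753,132.527) → (44.590,120.678) → (36.265,112.157) → (30.781,106.965) → (28.135,105.101) → (28.330,106.566). Open path.

**Shape 4** — `<polyline>` open polyline, stroke `#000000` → cut (S806, F1349). Machine vertices: (59.995,77.340) → (136.190,84.919) → (40.010,160.426). Open path.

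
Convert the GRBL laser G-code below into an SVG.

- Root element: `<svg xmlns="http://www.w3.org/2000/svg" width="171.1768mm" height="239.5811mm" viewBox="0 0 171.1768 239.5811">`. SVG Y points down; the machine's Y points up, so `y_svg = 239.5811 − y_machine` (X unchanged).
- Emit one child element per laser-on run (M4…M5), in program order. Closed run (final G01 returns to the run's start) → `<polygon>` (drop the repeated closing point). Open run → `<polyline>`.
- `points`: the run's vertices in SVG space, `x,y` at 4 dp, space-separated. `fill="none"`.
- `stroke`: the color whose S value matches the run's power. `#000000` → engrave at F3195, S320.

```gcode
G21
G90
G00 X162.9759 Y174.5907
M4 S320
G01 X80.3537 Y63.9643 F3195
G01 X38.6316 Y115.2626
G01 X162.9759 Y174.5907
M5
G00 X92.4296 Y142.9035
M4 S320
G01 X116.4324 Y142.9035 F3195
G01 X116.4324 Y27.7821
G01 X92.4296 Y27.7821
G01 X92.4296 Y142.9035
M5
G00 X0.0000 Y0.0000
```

Machine Y-up, SVG Y-down with viewBox height 239.5811, so y_svg = 239.5811 − y_machine; X carries over. Every run uses S320, so all elements get stroke `#000000` (engrave).

Run 1: The run returns to its start, so emit a `<polygon>` with points (Y-flipped): 162.9759,64.9904 80.3537,175.6168 38.6316,124.3185.

Run 2: The run returns to its start, so emit a `<polygon>` with points (Y-flipped): 92.4296,96.6776 116.4324,96.6776 116.4324,211.7990 92.4296,211.7990.

<svg xmlns="http://www.w3.org/2000/svg" width="171.1768mm" height="239.5811mm" viewBox="0 0 171.1768 239.5811">
  <polygon points="162.9759,64.9904 80.3537,175.6168 38.6316,124.3185" fill="none" stroke="#000000"/>
  <polygon points="92.4296,96.6776 116.4324,96.6776 116.4324,211.7990 92.4296,211.7990" fill="none" stroke="#000000"/>
</svg>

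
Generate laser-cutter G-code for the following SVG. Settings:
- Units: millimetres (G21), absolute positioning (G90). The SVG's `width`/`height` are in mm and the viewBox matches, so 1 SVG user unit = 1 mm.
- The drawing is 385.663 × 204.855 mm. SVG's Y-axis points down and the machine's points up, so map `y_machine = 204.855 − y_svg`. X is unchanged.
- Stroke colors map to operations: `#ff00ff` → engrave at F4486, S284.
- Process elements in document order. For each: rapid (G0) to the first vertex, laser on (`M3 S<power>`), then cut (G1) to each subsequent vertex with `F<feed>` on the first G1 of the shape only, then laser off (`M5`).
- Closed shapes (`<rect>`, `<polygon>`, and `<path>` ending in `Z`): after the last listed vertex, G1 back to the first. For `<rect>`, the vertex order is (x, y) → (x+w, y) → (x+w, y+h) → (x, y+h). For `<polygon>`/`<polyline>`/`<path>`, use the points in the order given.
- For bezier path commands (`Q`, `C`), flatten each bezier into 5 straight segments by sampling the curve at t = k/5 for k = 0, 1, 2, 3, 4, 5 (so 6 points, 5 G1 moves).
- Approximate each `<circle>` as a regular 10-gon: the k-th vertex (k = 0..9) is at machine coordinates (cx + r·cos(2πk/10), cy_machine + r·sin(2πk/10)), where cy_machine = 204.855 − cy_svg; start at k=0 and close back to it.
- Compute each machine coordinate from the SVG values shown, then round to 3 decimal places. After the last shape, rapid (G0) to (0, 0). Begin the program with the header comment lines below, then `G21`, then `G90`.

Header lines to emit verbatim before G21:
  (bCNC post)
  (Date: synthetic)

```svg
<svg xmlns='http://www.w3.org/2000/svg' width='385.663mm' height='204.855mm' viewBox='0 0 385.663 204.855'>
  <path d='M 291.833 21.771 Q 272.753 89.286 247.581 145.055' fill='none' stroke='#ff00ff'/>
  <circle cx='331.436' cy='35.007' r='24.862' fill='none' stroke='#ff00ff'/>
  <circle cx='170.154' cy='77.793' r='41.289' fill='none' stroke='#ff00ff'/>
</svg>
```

(bCNC post)
(Date: synthetic)
G21
G90
G0 X291.833 Y183.084
M3 S284
G1 X283.957 Y156.548 F4486
G1 X275.594 Y130.951
G1 X266.744 Y106.295
G1 X257.406 Y82.577
G1 X247.581 Y59.800
M5
G0 X356.298 Y169.848
M3 S284
G1 X351.550 Y184.462 F4486
G1 X339.119 Y193.493
G1 X323.753 Y193.493
G1 X311.322 Y184.462
G1 X306.574 Y169.848
G1 X311.322 Y155.234
G1 X323.753 Y146.203
G1 X339.119 Y146.203
G1 X351.550 Y155.234
G1 X356.298 Y169.848
M5
G0 X211.443 Y127.062
M3 S284
G1 X203.558 Y151.331 F4486
G1 X182.913 Y166.330
G1 X157.395 Y166.330
G1 X136.750 Y151.331
G1 X128.865 Y127.062
G1 X136.750 Y102.793
G1 X157.395 Y87.794
G1 X182.913 Y87.794
G1 X203.558 Y102.793
G1 X211.443 Y127.062
M5
G0 X0.000 Y0.000

1 u = 1 mm; y_m = 204.855 − y.

[1] `<path>` quadratic bezier, #ff00ff→engrave S284 F4486: (291.833,183.084) → (283.957,156.548) → (275.594,130.951) → (266.744,106.295) → (257.406,82.577) → (247.581,59.800)

[2] `<circle>` circle, #ff00ff→engrave S284 F4486: (356.298,169.848) → (351.550,184.462) → (339.119,193.493) → (323.753,193.493) → (311.322,184.462) → (306.574,169.848) → (311.322,155.234) → (323.753,146.203) → (339.119,146.203) → (351.550,155.234) → (356.298,169.848) (closed)

[3] `<circle>` circle, #ff00ff→engrave S284 F4486: (211.443,127.062) → (203.558,151.331) → (182.913,166.330) → (157.395,166.330) → (136.750,151.331) → (128.865,127.062) → (136.750,102.793) → (157.395,87.794) → (182.913,87.794) → (203.558,102.793) → (211.443,127.062) (closed)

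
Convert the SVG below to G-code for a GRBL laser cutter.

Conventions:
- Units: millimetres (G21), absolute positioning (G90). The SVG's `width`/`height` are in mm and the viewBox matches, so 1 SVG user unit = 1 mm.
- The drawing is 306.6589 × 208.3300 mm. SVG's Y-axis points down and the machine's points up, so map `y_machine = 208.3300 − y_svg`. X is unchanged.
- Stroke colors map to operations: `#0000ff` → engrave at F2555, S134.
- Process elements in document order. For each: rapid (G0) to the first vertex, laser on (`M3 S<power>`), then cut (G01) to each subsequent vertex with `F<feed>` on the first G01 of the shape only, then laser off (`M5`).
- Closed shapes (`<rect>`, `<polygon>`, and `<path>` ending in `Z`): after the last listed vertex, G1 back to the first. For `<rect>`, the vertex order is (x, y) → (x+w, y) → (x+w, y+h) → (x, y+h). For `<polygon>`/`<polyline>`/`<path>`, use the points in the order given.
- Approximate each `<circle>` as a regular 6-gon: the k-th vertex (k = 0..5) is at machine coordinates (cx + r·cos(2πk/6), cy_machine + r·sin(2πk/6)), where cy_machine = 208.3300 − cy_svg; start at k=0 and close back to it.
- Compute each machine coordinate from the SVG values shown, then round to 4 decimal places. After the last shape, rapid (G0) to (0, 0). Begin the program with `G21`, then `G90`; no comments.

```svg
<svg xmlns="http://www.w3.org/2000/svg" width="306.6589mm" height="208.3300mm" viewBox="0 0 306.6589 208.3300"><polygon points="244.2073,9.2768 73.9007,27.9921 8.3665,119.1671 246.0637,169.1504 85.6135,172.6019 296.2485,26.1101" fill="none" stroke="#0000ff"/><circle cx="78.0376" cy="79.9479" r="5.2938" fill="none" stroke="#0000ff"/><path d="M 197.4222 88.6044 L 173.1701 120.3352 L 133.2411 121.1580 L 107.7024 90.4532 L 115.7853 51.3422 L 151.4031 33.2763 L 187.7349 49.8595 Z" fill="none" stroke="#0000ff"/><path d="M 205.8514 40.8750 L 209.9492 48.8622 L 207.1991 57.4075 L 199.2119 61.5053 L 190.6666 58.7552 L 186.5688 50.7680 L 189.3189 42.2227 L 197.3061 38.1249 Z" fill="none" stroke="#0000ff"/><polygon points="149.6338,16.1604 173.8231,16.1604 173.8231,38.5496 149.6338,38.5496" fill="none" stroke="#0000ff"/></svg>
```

G21
G90
G0 X244.2073 Y199.0532
M3 S134
G01 X73.9007 Y180.3379 F2555
G01 X8.3665 Y89.1629
G01 X246.0637 Y39.1796
G01 X85.6135 Y35.7281
G01 X296.2485 Y182.2199
G01 X244.2073 Y199.0532
M5
G0 X83.3314 Y128.3821
M3 S134
G01 X80.6845 Y132.9667 F2555
G01 X75.3907 Y132.9667
G01 X72.7438 Y128.3821
G01 X75.3907 Y123.7975
G01 X80.6845 Y123.7975
G01 X83.3314 Y128.3821
M5
G0 X197.4222 Y119.7256
M3 S134
G01 X173.1701 Y87.9948 F2555
G01 X133.2411 Y87.1720
G01 X107.7024 Y117.8768
G01 X115.7853 Y156.9878
G01 X151.4031 Y175.0537
G01 X187.7349 Y158.4705
G01 X197.4222 Y119.7256
M5
G0 X205.8514 Y167.4550
M3 S134
G01 X209.9492 Y159.4678 F2555
G01 X207.1991 Y150.9225
G01 X199.2119 Y146.8247
G01 X190.6666 Y149.5748
G01 X186.5688 Y157.5620
G01 X189.3189 Y166.1073
G01 X197.3061 Y170.2051
G01 X205.8514 Y167.4550
M5
G0 X149.6338 Y192.1696
M3 S134
G01 X173.8231 Y192.1696 F2555
G01 X173.8231 Y169.7804
G01 X149.6338 Y169.7804
G01 X149.6338 Y192.1696
M5
G0 X0.0000 Y0.0000

1 u = 1 mm; y_m = 208.3300 − y.

[1] `<polygon>` closed polygon, #0000ff→engrave S134 F2555: (244.2073,199.0532) → (73.9007,180.3379) → (8.3665,89.1629) → (246.0637,39.1796) → (85.6135,35.7281) → (296.2485,182.2199) → (244.2073,199.0532) (closed)

[2] `<circle>` circle, #0000ff→engrave S134 F2555: (83.3314,128.3821) → (80.6845,132.9667) → (75.3907,132.9667) → (72.7438,128.3821) → (75.3907,123.7975) → (80.6845,123.7975) → (83.3314,128.3821) (closed)

[3] `<path>` regular polygon, #0000ff→engrave S134 F2555: (197.4222,119.7256) → (173.1701,87.9948) → (133.2411,87.1720) → (107.7024,117.8768) → (115.7853,156.9878) → (151.4031,175.0537) → (187.7349,158.4705) → (197.4222,119.7256) (closed)

[4] `<path>` regular polygon, #0000ff→engrave S134 F2555: (205.8514,167.4550) → (209.9492,159.4678) → (207.1991,150.9225) → (199.2119,146.8247) → (190.6666,149.5748) → (186.5688,157.5620) → (189.3189,166.1073) → (197.3061,170.2051) → (205.8514,167.4550) (closed)

[5] `<polygon>` rectangle, #0000ff→engrave S134 F2555: (149.6338,192.1696) → (173.8231,192.1696) → (173.8231,169.7804) → (149.6338,169.7804) → (149.6338,192.1696) (closed)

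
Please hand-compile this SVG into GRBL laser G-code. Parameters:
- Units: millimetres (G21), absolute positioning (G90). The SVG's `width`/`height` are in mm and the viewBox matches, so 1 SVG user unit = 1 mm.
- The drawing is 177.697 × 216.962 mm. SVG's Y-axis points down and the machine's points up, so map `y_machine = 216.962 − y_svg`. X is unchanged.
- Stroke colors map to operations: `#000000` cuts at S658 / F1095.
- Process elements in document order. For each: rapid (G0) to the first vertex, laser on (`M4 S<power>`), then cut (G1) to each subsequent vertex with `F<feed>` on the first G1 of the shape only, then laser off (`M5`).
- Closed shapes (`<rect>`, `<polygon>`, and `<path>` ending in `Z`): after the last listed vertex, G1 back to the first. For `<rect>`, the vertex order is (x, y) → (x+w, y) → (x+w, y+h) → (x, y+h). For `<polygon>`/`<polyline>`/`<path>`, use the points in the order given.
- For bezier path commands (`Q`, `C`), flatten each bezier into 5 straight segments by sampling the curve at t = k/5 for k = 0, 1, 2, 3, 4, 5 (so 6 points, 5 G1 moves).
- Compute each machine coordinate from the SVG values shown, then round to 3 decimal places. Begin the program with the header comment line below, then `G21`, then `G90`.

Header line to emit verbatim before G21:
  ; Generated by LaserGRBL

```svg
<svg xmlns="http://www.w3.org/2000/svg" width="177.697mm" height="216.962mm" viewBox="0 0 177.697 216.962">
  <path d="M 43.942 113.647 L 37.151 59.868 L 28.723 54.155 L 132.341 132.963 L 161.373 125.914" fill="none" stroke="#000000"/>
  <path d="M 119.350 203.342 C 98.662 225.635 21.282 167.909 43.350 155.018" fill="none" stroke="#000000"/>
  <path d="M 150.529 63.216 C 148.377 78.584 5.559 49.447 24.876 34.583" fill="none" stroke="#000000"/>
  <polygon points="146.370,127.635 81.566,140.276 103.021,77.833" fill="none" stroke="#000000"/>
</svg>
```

viewBox `0 0 177.697 216.962` with mm width/height → 1 unit = 1 mm. Flip: y_m = 216.962 − y_svg.

**Shape 1** — `<path>` open polyline, stroke `#000000` → cut (S658, F1095). Machine vertices: (43.942,103.315) → (37.151,157.094) → (28.723,162.807) → (132.341,83.999) → (161.373,91.048). Open path.

**Shape 2** — `<path>` cubic bezier, stroke `#000000` → cut (S658, F1095). Control points (SVG): P0=(119.350,203.342), P1=(98.662,225.635), P2=(21.282,167.909), P3=(43.350,155.018); sampled at t=k/5. Machine vertices: (119.350,13.620) → (101.383,8.848) → (77.305,17.287) → (54.610,32.945) → (40.794,49.828) → (43.350,61.944). Open path.

**Shape 3** — `<path>` cubic bezier, stroke `#000000` → cut (S658, F1095). Control points (SVG): P0=(150.529,63.216), P1=(148.377,78.584), P2=(5.559,49.447), P3=(24.876,34.583); sampled at t=k/5. Machine vertices: (150.529,153.746) → (134.780,149.396) → (99.806,152.905) → (60.141,161.453) → (30.320,172.218) → (24.876,182.379). Open path.

**Shape 4** — `<polygon>` regular polygon, stroke `#000000` → cut (S658, F1095). Machine vertices: (146.370,89.327) → (81.566,76.686) → (103.021,139.129) → (146.370,89.327). Closed: final G1 returns to the first vertex.

; Generated by LaserGRBL
G21
G90
G0 X43.942 Y103.315
M4 S658
G1 X37.151 Y157.094 F1095
G1 X28.723 Y162.807
G1 X132.341 Y83.999
G1 X161.373 Y91.048
M5
G0 X119.350 Y13.620
M4 S658
G1 X101.383 Y8.848 F1095
G1 X77.305 Y17.287
G1 X54.610 Y32.945
G1 X40.794 Y49.828
G1 X43.350 Y61.944
M5
G0 X150.529 Y153.746
M4 S658
G1 X134.780 Y149.396 F1095
G1 X99.806 Y152.905
G1 X60.141 Y161.453
G1 X30.320 Y172.218
G1 X24.876 Y182.379
M5
G0 X146.370 Y89.327
M4 S658
G1 X81.566 Y76.686 F1095
G1 X103.021 Y139.129
G1 X146.370 Y89.327
M5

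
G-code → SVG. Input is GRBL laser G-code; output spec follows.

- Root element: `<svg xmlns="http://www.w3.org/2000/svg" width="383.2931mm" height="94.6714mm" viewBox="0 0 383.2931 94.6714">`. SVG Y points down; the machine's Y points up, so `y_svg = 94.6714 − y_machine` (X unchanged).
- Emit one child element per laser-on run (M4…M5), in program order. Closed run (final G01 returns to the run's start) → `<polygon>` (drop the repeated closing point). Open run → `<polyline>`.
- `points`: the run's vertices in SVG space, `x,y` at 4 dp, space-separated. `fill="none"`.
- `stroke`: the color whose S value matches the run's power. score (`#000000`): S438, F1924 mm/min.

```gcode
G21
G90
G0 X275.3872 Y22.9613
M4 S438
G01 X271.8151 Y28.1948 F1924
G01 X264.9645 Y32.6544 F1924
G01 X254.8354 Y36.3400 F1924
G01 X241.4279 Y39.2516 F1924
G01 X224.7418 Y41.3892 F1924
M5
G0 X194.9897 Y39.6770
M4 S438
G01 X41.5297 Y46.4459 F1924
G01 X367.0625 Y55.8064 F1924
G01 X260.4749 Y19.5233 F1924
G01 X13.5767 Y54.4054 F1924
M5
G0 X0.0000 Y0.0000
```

Machine Y-up, SVG Y-down with viewBox height 94.6714, so y_svg = 94.6714 − y_machine; X carries over. Every run uses S438, so all elements get stroke `#000000` (score).

Run 1: The run is open, so emit a `<polyline>` with points (Y-flipped): 275.3872,71.7101 271.8151,66.4766 264.9645,62.0170 254.8354,58.3314 241.4279,55.4198 224.7418,53.2822.

Run 2: The run is open, so emit a `<polyline>` with points (Y-flipped): 194.9897,54.9944 41.5297,48.2255 367.0625,38.8650 260.4749,75.1481 13.5767,40.2660.

<svg xmlns="http://www.w3.org/2000/svg" width="383.2931mm" height="94.6714mm" viewBox="0 0 383.2931 94.6714">
  <polyline points="275.3872,71.7101 271.8151,66.4766 264.9645,62.0170 254.8354,58.3314 241.4279,55.4198 224.7418,53.2822" fill="none" stroke="#000000"/>
  <polyline points="194.9897,54.9944 41.5297,48.2255 367.0625,38.8650 260.4749,75.1481 13.5767,40.2660" fill="none" stroke="#000000"/>
</svg>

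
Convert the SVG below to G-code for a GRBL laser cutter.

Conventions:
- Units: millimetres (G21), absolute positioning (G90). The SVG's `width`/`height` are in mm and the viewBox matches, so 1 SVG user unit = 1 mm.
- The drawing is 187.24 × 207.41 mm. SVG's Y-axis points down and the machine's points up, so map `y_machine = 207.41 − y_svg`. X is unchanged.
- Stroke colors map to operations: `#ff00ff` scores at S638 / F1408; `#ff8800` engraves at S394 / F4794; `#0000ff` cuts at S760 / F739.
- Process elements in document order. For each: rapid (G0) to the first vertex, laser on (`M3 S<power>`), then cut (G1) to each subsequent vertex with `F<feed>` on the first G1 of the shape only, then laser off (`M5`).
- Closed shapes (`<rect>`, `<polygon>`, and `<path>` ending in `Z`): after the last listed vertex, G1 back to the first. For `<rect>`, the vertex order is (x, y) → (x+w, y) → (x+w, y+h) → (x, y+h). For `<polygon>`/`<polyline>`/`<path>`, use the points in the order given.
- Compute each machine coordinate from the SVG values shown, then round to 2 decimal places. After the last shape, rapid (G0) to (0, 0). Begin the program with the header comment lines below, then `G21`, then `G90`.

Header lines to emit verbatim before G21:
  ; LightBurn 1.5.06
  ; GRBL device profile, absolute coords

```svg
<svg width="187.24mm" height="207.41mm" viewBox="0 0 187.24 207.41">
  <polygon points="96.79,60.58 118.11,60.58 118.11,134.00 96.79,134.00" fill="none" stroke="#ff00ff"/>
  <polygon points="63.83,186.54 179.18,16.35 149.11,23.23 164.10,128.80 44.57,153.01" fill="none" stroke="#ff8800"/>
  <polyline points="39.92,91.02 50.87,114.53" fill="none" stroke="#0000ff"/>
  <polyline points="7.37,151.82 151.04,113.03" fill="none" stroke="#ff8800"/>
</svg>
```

; LightBurn 1.5.06
; GRBL device profile, absolute coords
G21
G90
G0 X96.79 Y146.83
M3 S638
G1 X118.11 Y146.83 F1408
G1 X118.11 Y73.41
G1 X96.79 Y73.41
G1 X96.79 Y146.83
M5
G0 X63.83 Y20.87
M3 S394
G1 X179.18 Y191.06 F4794
G1 X149.11 Y184.18
G1 X164.10 Y78.61
G1 X44.57 Y54.40
G1 X63.83 Y20.87
M5
G0 X39.92 Y116.39
M3 S760
G1 X50.87 Y92.88 F739
M5
G0 X7.37 Y55.59
M3 S394
G1 X151.04 Y94.38 F4794
M5
G0 X0.00 Y0.00

1 u = 1 mm; y_m = 207.41 − y.

[1] `<polygon>` rectangle, #ff00ff→score S638 F1408: (96.79,146.83) → (118.11,146.83) → (118.11,73.41) → (96.79,73.41) → (96.79,146.83) (closed)

[2] `<polygon>` closed polygon, #ff8800→engrave S394 F4794: (63.83,20.87) → (179.18,191.06) → (149.11,184.18) → (164.10,78.61) → (44.57,54.40) → (63.83,20.87) (closed)

[3] `<polyline>` line segment, #0000ff→cut S760 F739: (39.92,116.39) → (50.87,92.88)

[4] `<polyline>` line segment, #ff8800→engrave S394 F4794: (7.37,55.59) → (151.04,94.38)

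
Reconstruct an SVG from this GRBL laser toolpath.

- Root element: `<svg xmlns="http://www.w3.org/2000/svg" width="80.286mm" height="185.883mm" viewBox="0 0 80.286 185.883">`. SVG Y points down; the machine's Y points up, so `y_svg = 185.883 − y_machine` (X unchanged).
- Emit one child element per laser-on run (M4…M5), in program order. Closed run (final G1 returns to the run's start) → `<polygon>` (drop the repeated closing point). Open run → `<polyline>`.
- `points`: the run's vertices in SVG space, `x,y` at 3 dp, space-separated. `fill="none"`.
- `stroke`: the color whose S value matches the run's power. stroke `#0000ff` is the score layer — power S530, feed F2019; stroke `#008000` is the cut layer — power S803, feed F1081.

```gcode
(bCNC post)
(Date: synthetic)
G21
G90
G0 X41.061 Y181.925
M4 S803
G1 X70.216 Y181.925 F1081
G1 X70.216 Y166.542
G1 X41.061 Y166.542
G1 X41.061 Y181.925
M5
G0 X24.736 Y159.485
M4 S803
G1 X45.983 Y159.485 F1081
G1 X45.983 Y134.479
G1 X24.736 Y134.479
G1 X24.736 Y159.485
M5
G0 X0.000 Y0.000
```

<svg xmlns="http://www.w3.org/2000/svg" width="80.286mm" height="185.883mm" viewBox="0 0 80.286 185.883">
  <polygon points="41.061,3.958 70.216,3.958 70.216,19.341 41.061,19.341" fill="none" stroke="#008000"/>
  <polygon points="24.736,26.398 45.983,26.398 45.983,51.404 24.736,51.404" fill="none" stroke="#008000"/>
</svg>

Each laser-on run becomes one SVG element. Flip Y back into SVG space with y_svg = 185.883 − y_machine. Every run uses S803, so all elements get stroke `#008000` (cut).

Run 1: The run returns to its start, so emit a `<polygon>` with points (Y-flipped): 41.061,3.958 70.216,3.958 70.216,19.341 41.061,19.341.

Run 2: The run returns to its start, so emit a `<polygon>` with points (Y-flipped): 24.736,26.398 45.983,26.398 45.983,51.404 24.736,51.404.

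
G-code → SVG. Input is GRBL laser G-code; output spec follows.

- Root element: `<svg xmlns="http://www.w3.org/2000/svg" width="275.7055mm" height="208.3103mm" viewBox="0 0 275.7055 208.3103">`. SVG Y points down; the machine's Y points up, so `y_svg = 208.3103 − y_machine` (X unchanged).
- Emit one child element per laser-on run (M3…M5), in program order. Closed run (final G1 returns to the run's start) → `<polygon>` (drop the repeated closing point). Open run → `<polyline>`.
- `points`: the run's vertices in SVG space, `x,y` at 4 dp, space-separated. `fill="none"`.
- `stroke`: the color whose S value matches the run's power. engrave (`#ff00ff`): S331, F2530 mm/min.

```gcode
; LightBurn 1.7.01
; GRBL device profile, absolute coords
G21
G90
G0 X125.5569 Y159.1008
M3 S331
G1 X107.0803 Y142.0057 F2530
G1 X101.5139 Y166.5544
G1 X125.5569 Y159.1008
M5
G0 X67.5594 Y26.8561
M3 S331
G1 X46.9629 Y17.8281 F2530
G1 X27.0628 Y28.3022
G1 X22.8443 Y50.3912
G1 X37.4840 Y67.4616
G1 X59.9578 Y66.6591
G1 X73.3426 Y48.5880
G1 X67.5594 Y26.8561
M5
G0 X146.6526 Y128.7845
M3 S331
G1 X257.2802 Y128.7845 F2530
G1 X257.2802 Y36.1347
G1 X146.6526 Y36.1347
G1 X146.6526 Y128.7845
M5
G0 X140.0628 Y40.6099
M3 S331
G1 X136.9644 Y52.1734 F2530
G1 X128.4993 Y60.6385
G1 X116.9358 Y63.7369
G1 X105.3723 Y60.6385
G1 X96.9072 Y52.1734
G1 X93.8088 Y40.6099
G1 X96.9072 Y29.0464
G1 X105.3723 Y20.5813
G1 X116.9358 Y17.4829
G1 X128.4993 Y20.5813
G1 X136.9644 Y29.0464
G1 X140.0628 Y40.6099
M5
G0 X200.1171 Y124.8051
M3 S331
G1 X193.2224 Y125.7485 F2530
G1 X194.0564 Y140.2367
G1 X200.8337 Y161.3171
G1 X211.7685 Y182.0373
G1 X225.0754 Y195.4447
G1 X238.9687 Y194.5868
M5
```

Machine Y-up, SVG Y-down with viewBox height 208.3103, so y_svg = 208.3103 − y_machine; X carries over. Every run uses S331, so all elements get stroke `#ff00ff` (engrave).

Run 1: The run returns to its start, so emit a `<polygon>` with points (Y-flipped): 125.5569,49.2095 107.0803,66.3046 101.5139,41.7559.

Run 2: The run returns to its start, so emit a `<polygon>` with points (Y-flipped): 67.5594,181.4542 46.9629,190.4822 27.0628,180.0081 22.8443,157.9191 37.4840,140.8487 59.9578,141.6512 73.3426,159.7223.

Run 3: The run returns to its start, so emit a `<polygon>` with points (Y-flipped): 146.6526,79.5258 257.2802,79.5258 257.2802,172.1756 146.6526,172.1756.

Run 4: The run returns to its start, so emit a `<polygon>` with points (Y-flipped): 140.0628,167.7004 136.9644,156.1369 128.4993,147.6718 116.9358,144.5734 105.3723,147.6718 96.9072,156.1369 93.8088,167.7004 96.9072,179.2639 105.3723,187.7290 116.9358,190.8274 128.4993,187.7290 136.9644,179.2639.

Run 5: The run is open, so emit a `<polyline>` with points (Y-flipped): 200.1171,83.5052 193.2224,82.5618 194.0564,68.0736 200.8337,46.9932 211.7685,26.2730 225.0754,12.8656 238.9687,13.7235.

<svg xmlns="http://www.w3.org/2000/svg" width="275.7055mm" height="208.3103mm" viewBox="0 0 275.7055 208.3103">
  <polygon points="125.5569,49.2095 107.0803,66.3046 101.5139,41.7559" fill="none" stroke="#ff00ff"/>
  <polygon points="67.5594,181.4542 46.9629,190.4822 27.0628,180.0081 22.8443,157.9191 37.4840,140.8487 59.9578,141.6512 73.3426,159.7223" fill="none" stroke="#ff00ff"/>
  <polygon points="146.6526,79.5258 257.2802,79.5258 257.2802,172.1756 146.6526,172.1756" fill="none" stroke="#ff00ff"/>
  <polygon points="140.0628,167.7004 136.9644,156.1369 128.4993,147.6718 116.9358,144.5734 105.3723,147.6718 96.9072,156.1369 93.8088,167.7004 96.9072,179.2639 105.3723,187.7290 116.9358,190.8274 128.4993,187.7290 136.9644,179.2639" fill="none" stroke="#ff00ff"/>
  <polyline points="200.1171,83.5052 193.2224,82.5618 194.0564,68.0736 200.8337,46.9932 211.7685,26.2730 225.0754,12.8656 238.9687,13.7235" fill="none" stroke="#ff00ff"/>
</svg>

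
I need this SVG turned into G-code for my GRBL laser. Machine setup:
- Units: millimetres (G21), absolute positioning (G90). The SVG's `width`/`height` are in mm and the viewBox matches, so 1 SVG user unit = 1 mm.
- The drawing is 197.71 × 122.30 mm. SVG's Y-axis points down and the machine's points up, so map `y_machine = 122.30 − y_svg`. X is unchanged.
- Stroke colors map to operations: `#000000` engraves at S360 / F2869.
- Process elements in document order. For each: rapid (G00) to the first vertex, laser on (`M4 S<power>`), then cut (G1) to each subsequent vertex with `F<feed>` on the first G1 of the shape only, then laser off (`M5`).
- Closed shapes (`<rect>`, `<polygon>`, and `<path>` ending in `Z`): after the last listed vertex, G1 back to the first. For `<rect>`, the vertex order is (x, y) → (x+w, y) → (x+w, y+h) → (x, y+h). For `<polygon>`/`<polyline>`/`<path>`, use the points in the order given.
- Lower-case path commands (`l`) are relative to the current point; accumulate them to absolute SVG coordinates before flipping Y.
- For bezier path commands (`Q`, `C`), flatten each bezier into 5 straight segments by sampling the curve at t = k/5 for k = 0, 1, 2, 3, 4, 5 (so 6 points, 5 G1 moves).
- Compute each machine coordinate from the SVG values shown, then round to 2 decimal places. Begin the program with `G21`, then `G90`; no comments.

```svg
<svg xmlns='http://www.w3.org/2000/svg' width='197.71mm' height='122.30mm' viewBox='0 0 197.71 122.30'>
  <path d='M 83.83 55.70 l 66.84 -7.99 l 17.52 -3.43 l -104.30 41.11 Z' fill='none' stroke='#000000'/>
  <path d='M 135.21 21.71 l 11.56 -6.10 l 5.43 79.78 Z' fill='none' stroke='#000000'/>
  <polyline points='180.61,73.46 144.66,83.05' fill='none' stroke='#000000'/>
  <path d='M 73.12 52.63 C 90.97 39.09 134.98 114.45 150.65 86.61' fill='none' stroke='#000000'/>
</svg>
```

Since the viewBox matches the mm dimensions, user units are millimetres directly. The only transform is the Y-flip y_m = 122.30 − y_svg.

Shape 1 is a closed polygon drawn with `<path>`. Its stroke #000000 means engrave at S360, F2869. After flipping Y the toolpath is (83.83,66.60) → (150.67,74.59) → (168.19,78.02) → (63.89,36.91) → (83.83,66.60), returning to the start.

Shape 2 is a closed polygon drawn with `<path>`. Its stroke #000000 means engrave at S360, F2869. After flipping Y the toolpath is (135.21,100.59) → (146.77,106.69) → (152.20,26.91) → (135.21,100.59), returning to the start.

Shape 3 is a line segment drawn with `<polyline>`. Its stroke #000000 means engrave at S360, F2869. After flipping Y the toolpath is (180.61,48.84) → (144.66,39.25).

Shape 4 is a cubic bezier drawn with `<path>`. Its stroke #000000 means engrave at S360, F2869. After flipping Y the toolpath is (73.12,69.67) → (86.53,68.66) → (103.61,55.54) → (121.73,39.52) → (138.28,29.83) → (150.65,35.69).

G21
G90
G00 X83.83 Y66.60
M4 S360
G1 X150.67 Y74.59 F2869
G1 X168.19 Y78.02
G1 X63.89 Y36.91
G1 X83.83 Y66.60
M5
G00 X135.21 Y100.59
M4 S360
G1 X146.77 Y106.69 F2869
G1 X152.20 Y26.91
G1 X135.21 Y100.59
M5
G00 X180.61 Y48.84
M4 S360
G1 X144.66 Y39.25 F2869
M5
G00 X73.12 Y69.67
M4 S360
G1 X86.53 Y68.66 F2869
G1 X103.61 Y55.54
G1 X121.73 Y39.52
G1 X138.28 Y29.83
G1 X150.65 Y35.69
M5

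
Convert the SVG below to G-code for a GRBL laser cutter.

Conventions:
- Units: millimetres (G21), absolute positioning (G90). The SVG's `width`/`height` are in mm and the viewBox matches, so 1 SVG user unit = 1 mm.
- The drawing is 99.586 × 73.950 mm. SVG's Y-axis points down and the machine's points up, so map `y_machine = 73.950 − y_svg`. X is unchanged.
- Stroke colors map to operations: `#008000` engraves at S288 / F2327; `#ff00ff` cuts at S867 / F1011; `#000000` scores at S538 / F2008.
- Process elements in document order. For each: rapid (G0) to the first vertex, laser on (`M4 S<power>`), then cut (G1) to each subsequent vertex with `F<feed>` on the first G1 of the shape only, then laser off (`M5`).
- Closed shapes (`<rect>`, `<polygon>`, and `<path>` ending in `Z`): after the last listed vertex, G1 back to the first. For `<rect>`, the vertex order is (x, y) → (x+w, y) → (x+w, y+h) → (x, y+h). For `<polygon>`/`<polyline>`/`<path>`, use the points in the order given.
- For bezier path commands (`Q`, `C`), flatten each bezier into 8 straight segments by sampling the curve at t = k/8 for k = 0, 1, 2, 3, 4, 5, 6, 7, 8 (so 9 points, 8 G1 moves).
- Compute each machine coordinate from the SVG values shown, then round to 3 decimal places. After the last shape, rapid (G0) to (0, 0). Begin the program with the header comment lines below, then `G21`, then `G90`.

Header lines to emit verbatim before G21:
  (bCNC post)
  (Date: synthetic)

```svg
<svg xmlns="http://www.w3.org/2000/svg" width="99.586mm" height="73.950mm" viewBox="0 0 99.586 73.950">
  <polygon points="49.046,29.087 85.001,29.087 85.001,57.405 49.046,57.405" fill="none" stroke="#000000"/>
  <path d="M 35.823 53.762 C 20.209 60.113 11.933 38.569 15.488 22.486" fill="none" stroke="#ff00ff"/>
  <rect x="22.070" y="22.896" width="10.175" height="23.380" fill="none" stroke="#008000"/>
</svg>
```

1 u = 1 mm; y_m = 73.950 − y.

[1] `<polygon>` rectangle, #000000→score S538 F2008: (49.046,44.863) → (85.001,44.863) → (85.001,16.545) → (49.046,16.545) → (49.046,44.863) (closed)

[2] `<path>` cubic bezier, #ff00ff→cut S867 F1011: (35.823,20.188) → (30.320,19.049) → (25.559,20.134) → (21.590,23.052) → (18.467,27.413) → (16.243,32.826) → (14.970,38.899) → (14.701,45.242) → (15.488,51.464)

[3] `<rect>` rectangle, #008000→engrave S288 F2327: (22.070,51.054) → (32.245,51.054) → (32.245,27.674) → (22.070,27.674) → (22.070,51.054) (closed)

(bCNC post)
(Date: synthetic)
G21
G90
G0 X49.046 Y44.863
M4 S538
G1 X85.001 Y44.863 F2008
G1 X85.001 Y16.545
G1 X49.046 Y16.545
G1 X49.046 Y44.863
M5
G0 X35.823 Y20.188
M4 S867
G1 X30.320 Y19.049 F1011
G1 X25.559 Y20.134
G1 X21.590 Y23.052
G1 X18.467 Y27.413
G1 X16.243 Y32.826
G1 X14.970 Y38.899
G1 X14.701 Y45.242
G1 X15.488 Y51.464
M5
G0 X22.070 Y51.054
M4 S288
G1 X32.245 Y51.054 F2327
G1 X32.245 Y27.674
G1 X22.070 Y27.674
G1 X22.070 Y51.054
M5
G0 X0.000 Y0.000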